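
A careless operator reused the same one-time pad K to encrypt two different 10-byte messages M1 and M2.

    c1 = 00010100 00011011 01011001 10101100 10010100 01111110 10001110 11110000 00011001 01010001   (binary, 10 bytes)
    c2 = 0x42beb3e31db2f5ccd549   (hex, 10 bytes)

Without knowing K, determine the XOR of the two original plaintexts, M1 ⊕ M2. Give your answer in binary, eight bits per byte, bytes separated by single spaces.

01010110 10100101 11101010 01001111 10001001 11001100 01111011 00111100 11001100 00011000

c1 ⊕ c2 = (M1 ⊕ K) ⊕ (M2 ⊕ K) = M1 ⊕ M2 — the shared key cancels under XOR.
14 ^ 42 = 56
1b ^ be = a5
59 ^ b3 = ea
ac ^ e3 = 4f
94 ^ 1d = 89
7e ^ b2 = cc
8e ^ f5 = 7b
f0 ^ cc = 3c
19 ^ d5 = cc
51 ^ 49 = 18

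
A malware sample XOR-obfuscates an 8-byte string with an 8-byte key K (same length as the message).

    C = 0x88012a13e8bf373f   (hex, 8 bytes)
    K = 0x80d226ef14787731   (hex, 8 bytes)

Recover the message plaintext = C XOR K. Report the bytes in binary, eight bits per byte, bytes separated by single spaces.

XOR is its own inverse, so applying the key byte-wise gives the result directly.
byte 0: 10001000 XOR 10000000 = 00001000
byte 1: 00000001 XOR 11010010 = 11010011
byte 2: 00101010 XOR 00100110 = 00001100
byte 3: 00010011 XOR 11101111 = 11111100
byte 4: 11101000 XOR 00010100 = 11111100
byte 5: 10111111 XOR 01111000 = 11000111
byte 6: 00110111 XOR 01110111 = 01000000
byte 7: 00111111 XOR 00110001 = 00001110

00001000 11010011 00001100 11111100 11111100 11000111 01000000 00001110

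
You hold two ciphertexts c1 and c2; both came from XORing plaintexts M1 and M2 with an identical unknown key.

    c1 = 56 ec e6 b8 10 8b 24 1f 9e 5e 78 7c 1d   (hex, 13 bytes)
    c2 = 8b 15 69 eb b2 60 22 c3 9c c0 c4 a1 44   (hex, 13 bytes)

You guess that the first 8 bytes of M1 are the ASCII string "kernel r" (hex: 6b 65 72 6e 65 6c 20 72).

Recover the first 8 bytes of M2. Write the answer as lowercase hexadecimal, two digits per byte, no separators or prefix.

b69cfd3dc78726ae

First, c1 ⊕ c2 = (M1 ⊕ K) ⊕ (M2 ⊕ K) = M1 ⊕ M2, so the key drops out. Then M2 = (M1 ⊕ M2) ⊕ M1 over the first 8 bytes.
byte 0: (56 XOR 8b) XOR 6b = dd XOR 6b = b6
byte 1: (ec XOR 15) XOR 65 = f9 XOR 65 = 9c
byte 2: (e6 XOR 69) XOR 72 = 8f XOR 72 = fd
byte 3: (b8 XOR eb) XOR 6e = 53 XOR 6e = 3d
byte 4: (10 XOR b2) XOR 65 = a2 XOR 65 = c7
byte 5: (8b XOR 60) XOR 6c = eb XOR 6c = 87
byte 6: (24 XOR 22) XOR 20 = 06 XOR 20 = 26
byte 7: (1f XOR c3) XOR 72 = dc XOR 72 = ae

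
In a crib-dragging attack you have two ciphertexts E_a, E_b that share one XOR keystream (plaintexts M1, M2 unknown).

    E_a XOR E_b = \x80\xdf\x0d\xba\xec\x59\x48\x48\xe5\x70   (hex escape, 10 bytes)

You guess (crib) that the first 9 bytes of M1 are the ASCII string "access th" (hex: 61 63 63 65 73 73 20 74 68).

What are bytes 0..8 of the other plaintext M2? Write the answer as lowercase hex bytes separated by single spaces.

Since E_a ⊕ E_b = M1 ⊕ M2, XORing with the guessed M1 bytes yields the corresponding M2 bytes: M2 = (E_a ⊕ E_b) ⊕ M1.
byte 0: 128 ^  97 = 225
byte 1: 223 ^  99 = 188
byte 2:  13 ^  99 = 110
byte 3: 186 ^ 101 = 223
byte 4: 236 ^ 115 = 159
byte 5:  89 ^ 115 =  42
byte 6:  72 ^  32 = 104
byte 7:  72 ^ 116 =  60
byte 8: 229 ^ 104 = 141

e1 bc 6e df 9f 2a 68 3c 8d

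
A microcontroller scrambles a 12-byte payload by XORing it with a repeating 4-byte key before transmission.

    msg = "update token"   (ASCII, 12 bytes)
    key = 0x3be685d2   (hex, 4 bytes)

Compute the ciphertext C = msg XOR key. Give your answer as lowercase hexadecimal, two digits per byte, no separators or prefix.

4e96e1b34f83a5a6548de0bc

The 4-byte key repeats, so the effective keystream is 3b e6 85 d2 3b e6 85 d2 3b e6 85 d2.
byte 0: 75 XOR 3b = 4e
byte 1: 70 XOR e6 = 96
byte 2: 64 XOR 85 = e1
byte 3: 61 XOR d2 = b3
byte 4: 74 XOR 3b = 4f
byte 5: 65 XOR e6 = 83
byte 6: 20 XOR 85 = a5
byte 7: 74 XOR d2 = a6
byte 8: 6f XOR 3b = 54
byte 9: 6b XOR e6 = 8d
byte 10: 65 XOR 85 = e0
byte 11: 6e XOR d2 = bc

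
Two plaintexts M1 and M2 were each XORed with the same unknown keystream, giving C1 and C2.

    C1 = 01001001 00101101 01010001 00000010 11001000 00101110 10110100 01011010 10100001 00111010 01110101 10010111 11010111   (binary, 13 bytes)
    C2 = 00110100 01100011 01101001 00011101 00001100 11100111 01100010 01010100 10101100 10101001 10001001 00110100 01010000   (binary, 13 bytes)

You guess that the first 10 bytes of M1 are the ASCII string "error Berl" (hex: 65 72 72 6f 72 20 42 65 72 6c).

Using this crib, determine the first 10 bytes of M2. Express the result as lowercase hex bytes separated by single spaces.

First, C1 ⊕ C2 = (M1 ⊕ K) ⊕ (M2 ⊕ K) = M1 ⊕ M2, so the key drops out. Then M2 = (M1 ⊕ M2) ⊕ M1 over the first 10 bytes.
byte 0: (49 XOR 34) XOR 65 = 7d XOR 65 = 18
byte 1: (2d XOR 63) XOR 72 = 4e XOR 72 = 3c
byte 2: (51 XOR 69) XOR 72 = 38 XOR 72 = 4a
byte 3: (02 XOR 1d) XOR 6f = 1f XOR 6f = 70
byte 4: (c8 XOR 0c) XOR 72 = c4 XOR 72 = b6
byte 5: (2e XOR e7) XOR 20 = c9 XOR 20 = e9
byte 6: (b4 XOR 62) XOR 42 = d6 XOR 42 = 94
byte 7: (5a XOR 54) XOR 65 = 0e XOR 65 = 6b
byte 8: (a1 XOR ac) XOR 72 = 0d XOR 72 = 7f
byte 9: (3a XOR a9) XOR 6c = 93 XOR 6c = ff

18 3c 4a 70 b6 e9 94 6b 7f ff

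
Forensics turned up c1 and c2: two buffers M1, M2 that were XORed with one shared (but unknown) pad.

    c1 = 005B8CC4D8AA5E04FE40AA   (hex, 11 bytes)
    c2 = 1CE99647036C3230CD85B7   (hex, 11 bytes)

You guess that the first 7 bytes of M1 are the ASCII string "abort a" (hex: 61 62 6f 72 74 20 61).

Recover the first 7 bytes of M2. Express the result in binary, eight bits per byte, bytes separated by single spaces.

01111101 11010000 01110101 11110001 10101111 11100110 00001101

First, c1 ⊕ c2 = (M1 ⊕ K) ⊕ (M2 ⊕ K) = M1 ⊕ M2, so the key drops out. Then M2 = (M1 ⊕ M2) ⊕ M1 over the first 7 bytes.
byte 0: (00 XOR 1c) XOR 61 = 1c XOR 61 = 7d
byte 1: (5b XOR e9) XOR 62 = b2 XOR 62 = d0
byte 2: (8c XOR 96) XOR 6f = 1a XOR 6f = 75
byte 3: (c4 XOR 47) XOR 72 = 83 XOR 72 = f1
byte 4: (d8 XOR 03) XOR 74 = db XOR 74 = af
byte 5: (aa XOR 6c) XOR 20 = c6 XOR 20 = e6
byte 6: (5e XOR 32) XOR 61 = 6c XOR 61 = 0d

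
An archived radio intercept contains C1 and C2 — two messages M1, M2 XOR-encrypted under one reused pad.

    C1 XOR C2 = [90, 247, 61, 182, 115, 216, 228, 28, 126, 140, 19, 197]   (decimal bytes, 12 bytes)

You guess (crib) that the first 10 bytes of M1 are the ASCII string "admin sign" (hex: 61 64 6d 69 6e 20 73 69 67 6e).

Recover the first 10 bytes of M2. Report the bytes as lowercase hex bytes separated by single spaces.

Since C1 ⊕ C2 = M1 ⊕ M2, XORing with the guessed M1 bytes yields the corresponding M2 bytes: M2 = (C1 ⊕ C2) ⊕ M1.
byte 0:  90 ⊕  97 =  59
byte 1: 247 ⊕ 100 = 147
byte 2:  61 ⊕ 109 =  80
byte 3: 182 ⊕ 105 = 223
byte 4: 115 ⊕ 110 =  29
byte 5: 216 ⊕  32 = 248
byte 6: 228 ⊕ 115 = 151
byte 7:  28 ⊕ 105 = 117
byte 8: 126 ⊕ 103 =  25
byte 9: 140 ⊕ 110 = 226

3b 93 50 df 1d f8 97 75 19 e2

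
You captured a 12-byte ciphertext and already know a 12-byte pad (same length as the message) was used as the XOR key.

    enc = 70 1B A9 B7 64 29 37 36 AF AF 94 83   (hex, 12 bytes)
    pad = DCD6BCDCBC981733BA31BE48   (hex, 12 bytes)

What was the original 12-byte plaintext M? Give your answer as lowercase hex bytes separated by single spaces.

ac cd 15 6b d8 b1 20 05 15 9e 2a cb

byte 0: 70 ^ dc = ac
byte 1: 1b ^ d6 = cd
byte 2: a9 ^ bc = 15
byte 3: b7 ^ dc = 6b
byte 4: 64 ^ bc = d8
byte 5: 29 ^ 98 = b1
byte 6: 37 ^ 17 = 20
byte 7: 36 ^ 33 = 05
byte 8: af ^ ba = 15
byte 9: af ^ 31 = 9e
byte 10: 94 ^ be = 2a
byte 11: 83 ^ 48 = cb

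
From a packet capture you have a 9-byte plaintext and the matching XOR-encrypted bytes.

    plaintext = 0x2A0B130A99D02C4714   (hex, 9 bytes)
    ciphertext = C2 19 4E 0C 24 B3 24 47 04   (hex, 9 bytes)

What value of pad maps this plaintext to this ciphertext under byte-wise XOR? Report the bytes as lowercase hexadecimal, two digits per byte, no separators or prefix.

Since ciphertext = plaintext ⊕ pad, XORing both sides with plaintext gives pad = plaintext ⊕ ciphertext.
2a XOR c2 = e8
0b XOR 19 = 12
13 XOR 4e = 5d
0a XOR 0c = 06
99 XOR 24 = bd
d0 XOR b3 = 63
2c XOR 24 = 08
47 XOR 47 = 00
14 XOR 04 = 10

e8125d06bd63080010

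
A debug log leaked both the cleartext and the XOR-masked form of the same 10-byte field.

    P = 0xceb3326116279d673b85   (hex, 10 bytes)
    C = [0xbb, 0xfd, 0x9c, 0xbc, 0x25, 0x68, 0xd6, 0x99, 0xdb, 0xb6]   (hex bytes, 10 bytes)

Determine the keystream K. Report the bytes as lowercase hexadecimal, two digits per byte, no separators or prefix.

754eaedd334f4bfee033

Since C = P ⊕ K, XORing both sides with P gives K = P ⊕ C.
11001110 XOR 10111011 = 01110101
10110011 XOR 11111101 = 01001110
00110010 XOR 10011100 = 10101110
01100001 XOR 10111100 = 11011101
00010110 XOR 00100101 = 00110011
00100111 XOR 01101000 = 01001111
10011101 XOR 11010110 = 01001011
01100111 XOR 10011001 = 11111110
00111011 XOR 11011011 = 11100000
10000101 XOR 10110110 = 00110011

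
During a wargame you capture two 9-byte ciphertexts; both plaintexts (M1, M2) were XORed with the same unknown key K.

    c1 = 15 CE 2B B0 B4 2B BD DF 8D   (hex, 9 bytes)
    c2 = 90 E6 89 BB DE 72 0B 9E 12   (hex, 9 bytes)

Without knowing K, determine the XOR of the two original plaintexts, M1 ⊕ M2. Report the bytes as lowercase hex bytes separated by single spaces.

85 28 a2 0b 6a 59 b6 41 9f

c1 ⊕ c2 = (M1 ⊕ K) ⊕ (M2 ⊕ K) = M1 ⊕ M2 — the shared key cancels under XOR.
byte 0:  21 ⊕ 144 = 133
byte 1: 206 ⊕ 230 =  40
byte 2:  43 ⊕ 137 = 162
byte 3: 176 ⊕ 187 =  11
byte 4: 180 ⊕ 222 = 106
byte 5:  43 ⊕ 114 =  89
byte 6: 189 ⊕  11 = 182
byte 7: 223 ⊕ 158 =  65
byte 8: 141 ⊕  18 = 159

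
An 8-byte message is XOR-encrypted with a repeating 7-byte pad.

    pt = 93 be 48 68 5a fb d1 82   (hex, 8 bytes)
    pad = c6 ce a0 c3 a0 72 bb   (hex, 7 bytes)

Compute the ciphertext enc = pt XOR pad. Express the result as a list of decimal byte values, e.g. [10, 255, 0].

[85, 112, 232, 171, 250, 137, 106, 68]

The 7-byte key repeats, so the effective keystream is c6 ce a0 c3 a0 72 bb c6.
byte 0: 93 xor c6 = 55
byte 1: be xor ce = 70
byte 2: 48 xor a0 = e8
byte 3: 68 xor c3 = ab
byte 4: 5a xor a0 = fa
byte 5: fb xor 72 = 89
byte 6: d1 xor bb = 6a
byte 7: 82 xor c6 = 44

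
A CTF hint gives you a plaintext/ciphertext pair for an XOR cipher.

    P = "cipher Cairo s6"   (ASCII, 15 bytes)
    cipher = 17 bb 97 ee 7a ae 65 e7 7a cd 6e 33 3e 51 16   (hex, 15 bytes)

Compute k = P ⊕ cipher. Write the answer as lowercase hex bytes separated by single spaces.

Since cipher = P ⊕ k, XORing both sides with P gives k = P ⊕ cipher.
byte 0: 63 ⊕ 17 = 74
byte 1: 69 ⊕ bb = d2
byte 2: 70 ⊕ 97 = e7
byte 3: 68 ⊕ ee = 86
byte 4: 65 ⊕ 7a = 1f
byte 5: 72 ⊕ ae = dc
byte 6: 20 ⊕ 65 = 45
byte 7: 43 ⊕ e7 = a4
byte 8: 61 ⊕ 7a = 1b
byte 9: 69 ⊕ cd = a4
byte 10: 72 ⊕ 6e = 1c
byte 11: 6f ⊕ 33 = 5c
byte 12: 20 ⊕ 3e = 1e
byte 13: 73 ⊕ 51 = 22
byte 14: 36 ⊕ 16 = 20

74 d2 e7 86 1f dc 45 a4 1b a4 1c 5c 1e 22 20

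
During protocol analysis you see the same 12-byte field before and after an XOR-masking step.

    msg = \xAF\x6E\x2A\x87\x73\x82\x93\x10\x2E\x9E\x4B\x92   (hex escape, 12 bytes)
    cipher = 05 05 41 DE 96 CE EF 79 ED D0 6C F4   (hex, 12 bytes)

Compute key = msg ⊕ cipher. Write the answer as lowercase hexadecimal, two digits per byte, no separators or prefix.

Since cipher = msg ⊕ key, XORing both sides with msg gives key = msg ⊕ cipher.
byte 0: af ^ 05 = aa
byte 1: 6e ^ 05 = 6b
byte 2: 2a ^ 41 = 6b
byte 3: 87 ^ de = 59
byte 4: 73 ^ 96 = e5
byte 5: 82 ^ ce = 4c
byte 6: 93 ^ ef = 7c
byte 7: 10 ^ 79 = 69
byte 8: 2e ^ ed = c3
byte 9: 9e ^ d0 = 4e
byte 10: 4b ^ 6c = 27
byte 11: 92 ^ f4 = 66

aa6b6b59e54c7c69c34e2766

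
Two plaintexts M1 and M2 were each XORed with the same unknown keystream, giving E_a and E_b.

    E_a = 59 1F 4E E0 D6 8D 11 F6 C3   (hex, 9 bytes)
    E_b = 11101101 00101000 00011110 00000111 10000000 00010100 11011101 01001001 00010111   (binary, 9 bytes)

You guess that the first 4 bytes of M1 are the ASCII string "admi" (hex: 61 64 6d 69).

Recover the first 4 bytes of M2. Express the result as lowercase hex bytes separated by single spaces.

First, E_a ⊕ E_b = (M1 ⊕ K) ⊕ (M2 ⊕ K) = M1 ⊕ M2, so the key drops out. Then M2 = (M1 ⊕ M2) ⊕ M1 over the first 4 bytes.
byte 0: (59 ^ ed) ^ 61 = b4 ^ 61 = d5
byte 1: (1f ^ 28) ^ 64 = 37 ^ 64 = 53
byte 2: (4e ^ 1e) ^ 6d = 50 ^ 6d = 3d
byte 3: (e0 ^ 07) ^ 69 = e7 ^ 69 = 8e

d5 53 3d 8e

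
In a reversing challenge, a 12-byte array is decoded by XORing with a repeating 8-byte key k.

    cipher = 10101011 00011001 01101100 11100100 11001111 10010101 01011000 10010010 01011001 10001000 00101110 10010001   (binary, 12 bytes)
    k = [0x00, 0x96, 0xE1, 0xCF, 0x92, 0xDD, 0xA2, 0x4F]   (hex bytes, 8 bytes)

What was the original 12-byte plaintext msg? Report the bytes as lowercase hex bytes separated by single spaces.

The 8-byte key repeats, so the effective keystream is 00 96 e1 cf 92 dd a2 4f 00 96 e1 cf.
byte 0: ab XOR 00 = ab
byte 1: 19 XOR 96 = 8f
byte 2: 6c XOR e1 = 8d
byte 3: e4 XOR cf = 2b
byte 4: cf XOR 92 = 5d
byte 5: 95 XOR dd = 48
byte 6: 58 XOR a2 = fa
byte 7: 92 XOR 4f = dd
byte 8: 59 XOR 00 = 59
byte 9: 88 XOR 96 = 1e
byte 10: 2e XOR e1 = cf
byte 11: 91 XOR cf = 5e

ab 8f 8d 2b 5d 48 fa dd 59 1e cf 5e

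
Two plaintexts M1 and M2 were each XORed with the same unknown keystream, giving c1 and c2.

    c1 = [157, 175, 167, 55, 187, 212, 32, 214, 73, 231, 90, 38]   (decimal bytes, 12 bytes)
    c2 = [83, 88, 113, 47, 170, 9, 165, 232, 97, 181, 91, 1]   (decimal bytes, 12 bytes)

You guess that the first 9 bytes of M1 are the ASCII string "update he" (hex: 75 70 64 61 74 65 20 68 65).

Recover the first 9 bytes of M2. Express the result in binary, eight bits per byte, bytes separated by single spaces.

10111011 10000111 10110010 01111001 01100101 10111000 10100101 01010110 01001101

First, c1 ⊕ c2 = (M1 ⊕ K) ⊕ (M2 ⊕ K) = M1 ⊕ M2, so the key drops out. Then M2 = (M1 ⊕ M2) ⊕ M1 over the first 9 bytes.
byte 0: (9d XOR 53) XOR 75 = ce XOR 75 = bb
byte 1: (af XOR 58) XOR 70 = f7 XOR 70 = 87
byte 2: (a7 XOR 71) XOR 64 = d6 XOR 64 = b2
byte 3: (37 XOR 2f) XOR 61 = 18 XOR 61 = 79
byte 4: (bb XOR aa) XOR 74 = 11 XOR 74 = 65
byte 5: (d4 XOR 09) XOR 65 = dd XOR 65 = b8
byte 6: (20 XOR a5) XOR 20 = 85 XOR 20 = a5
byte 7: (d6 XOR e8) XOR 68 = 3e XOR 68 = 56
byte 8: (49 XOR 61) XOR 65 = 28 XOR 65 = 4d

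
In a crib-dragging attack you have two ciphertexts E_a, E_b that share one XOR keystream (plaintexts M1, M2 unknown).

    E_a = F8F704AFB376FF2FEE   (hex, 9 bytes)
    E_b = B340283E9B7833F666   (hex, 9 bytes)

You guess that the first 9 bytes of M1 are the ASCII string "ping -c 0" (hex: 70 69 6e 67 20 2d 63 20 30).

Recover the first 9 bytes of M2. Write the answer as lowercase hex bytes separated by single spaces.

3b de 42 f6 08 23 af f9 b8

First, E_a ⊕ E_b = (M1 ⊕ K) ⊕ (M2 ⊕ K) = M1 ⊕ M2, so the key drops out. Then M2 = (M1 ⊕ M2) ⊕ M1 over the first 9 bytes.
byte 0: (f8 ^ b3) ^ 70 = 4b ^ 70 = 3b
byte 1: (f7 ^ 40) ^ 69 = b7 ^ 69 = de
byte 2: (04 ^ 28) ^ 6e = 2c ^ 6e = 42
byte 3: (af ^ 3e) ^ 67 = 91 ^ 67 = f6
byte 4: (b3 ^ 9b) ^ 20 = 28 ^ 20 = 08
byte 5: (76 ^ 78) ^ 2d = 0e ^ 2d = 23
byte 6: (ff ^ 33) ^ 63 = cc ^ 63 = af
byte 7: (2f ^ f6) ^ 20 = d9 ^ 20 = f9
byte 8: (ee ^ 66) ^ 30 = 88 ^ 30 = b8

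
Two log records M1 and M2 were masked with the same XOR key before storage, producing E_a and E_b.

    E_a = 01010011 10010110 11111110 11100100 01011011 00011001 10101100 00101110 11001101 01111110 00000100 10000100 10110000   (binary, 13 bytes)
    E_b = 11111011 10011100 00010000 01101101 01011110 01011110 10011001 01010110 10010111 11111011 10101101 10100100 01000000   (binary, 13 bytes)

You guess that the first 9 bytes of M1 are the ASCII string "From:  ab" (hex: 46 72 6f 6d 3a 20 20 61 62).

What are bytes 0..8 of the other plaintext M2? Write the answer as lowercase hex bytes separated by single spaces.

First, E_a ⊕ E_b = (M1 ⊕ K) ⊕ (M2 ⊕ K) = M1 ⊕ M2, so the key drops out. Then M2 = (M1 ⊕ M2) ⊕ M1 over the first 9 bytes.
byte 0: (53 ^ fb) ^ 46 = a8 ^ 46 = ee
byte 1: (96 ^ 9c) ^ 72 = 0a ^ 72 = 78
byte 2: (fe ^ 10) ^ 6f = ee ^ 6f = 81
byte 3: (e4 ^ 6d) ^ 6d = 89 ^ 6d = e4
byte 4: (5b ^ 5e) ^ 3a = 05 ^ 3a = 3f
byte 5: (19 ^ 5e) ^ 20 = 47 ^ 20 = 67
byte 6: (ac ^ 99) ^ 20 = 35 ^ 20 = 15
byte 7: (2e ^ 56) ^ 61 = 78 ^ 61 = 19
byte 8: (cd ^ 97) ^ 62 = 5a ^ 62 = 38

ee 78 81 e4 3f 67 15 19 38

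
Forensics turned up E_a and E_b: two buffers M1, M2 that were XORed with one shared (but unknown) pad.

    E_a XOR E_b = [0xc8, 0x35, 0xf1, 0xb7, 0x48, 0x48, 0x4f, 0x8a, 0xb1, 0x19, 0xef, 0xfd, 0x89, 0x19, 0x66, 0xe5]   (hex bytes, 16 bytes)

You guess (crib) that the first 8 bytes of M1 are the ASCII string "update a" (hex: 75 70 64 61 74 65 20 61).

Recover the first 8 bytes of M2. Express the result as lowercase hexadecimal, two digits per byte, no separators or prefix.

bd4595d63c2d6feb

Since E_a ⊕ E_b = M1 ⊕ M2, XORing with the guessed M1 bytes yields the corresponding M2 bytes: M2 = (E_a ⊕ E_b) ⊕ M1.
11001000 ⊕ 01110101 = 10111101
00110101 ⊕ 01110000 = 01000101
11110001 ⊕ 01100100 = 10010101
10110111 ⊕ 01100001 = 11010110
01001000 ⊕ 01110100 = 00111100
01001000 ⊕ 01100101 = 00101101
01001111 ⊕ 00100000 = 01101111
10001010 ⊕ 01100001 = 11101011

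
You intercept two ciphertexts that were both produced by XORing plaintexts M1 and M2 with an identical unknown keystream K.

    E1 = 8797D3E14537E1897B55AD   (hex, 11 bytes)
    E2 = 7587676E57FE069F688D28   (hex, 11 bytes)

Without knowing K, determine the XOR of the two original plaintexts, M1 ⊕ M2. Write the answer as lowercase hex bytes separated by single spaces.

E1 ⊕ E2 = (M1 ⊕ K) ⊕ (M2 ⊕ K) = M1 ⊕ M2 — the shared key cancels under XOR.
135 ^ 117 = 242
151 ^ 135 =  16
211 ^ 103 = 180
225 ^ 110 = 143
 69 ^  87 =  18
 55 ^ 254 = 201
225 ^   6 = 231
137 ^ 159 =  22
123 ^ 104 =  19
 85 ^ 141 = 216
173 ^  40 = 133

f2 10 b4 8f 12 c9 e7 16 13 d8 85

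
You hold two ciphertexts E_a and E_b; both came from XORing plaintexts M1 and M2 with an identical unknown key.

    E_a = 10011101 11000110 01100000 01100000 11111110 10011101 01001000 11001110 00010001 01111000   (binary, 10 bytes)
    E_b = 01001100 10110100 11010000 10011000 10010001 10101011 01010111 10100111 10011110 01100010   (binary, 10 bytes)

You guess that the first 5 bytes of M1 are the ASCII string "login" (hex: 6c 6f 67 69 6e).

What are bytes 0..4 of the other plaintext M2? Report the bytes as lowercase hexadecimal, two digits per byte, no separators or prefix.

First, E_a ⊕ E_b = (M1 ⊕ K) ⊕ (M2 ⊕ K) = M1 ⊕ M2, so the key drops out. Then M2 = (M1 ⊕ M2) ⊕ M1 over the first 5 bytes.
byte 0: (9d ⊕ 4c) ⊕ 6c = d1 ⊕ 6c = bd
byte 1: (c6 ⊕ b4) ⊕ 6f = 72 ⊕ 6f = 1d
byte 2: (60 ⊕ d0) ⊕ 67 = b0 ⊕ 67 = d7
byte 3: (60 ⊕ 98) ⊕ 69 = f8 ⊕ 69 = 91
byte 4: (fe ⊕ 91) ⊕ 6e = 6f ⊕ 6e = 01

bd1dd79101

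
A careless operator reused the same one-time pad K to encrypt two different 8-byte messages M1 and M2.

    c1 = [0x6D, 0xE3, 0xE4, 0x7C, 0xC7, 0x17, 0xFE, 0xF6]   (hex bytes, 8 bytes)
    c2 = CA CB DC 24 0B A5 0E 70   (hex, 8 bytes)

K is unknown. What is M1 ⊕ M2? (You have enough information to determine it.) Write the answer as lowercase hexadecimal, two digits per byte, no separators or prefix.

a7283858ccb2f086

c1 ⊕ c2 = (M1 ⊕ K) ⊕ (M2 ⊕ K) = M1 ⊕ M2 — the shared key cancels under XOR.
byte 0: 6d XOR ca = a7
byte 1: e3 XOR cb = 28
byte 2: e4 XOR dc = 38
byte 3: 7c XOR 24 = 58
byte 4: c7 XOR 0b = cc
byte 5: 17 XOR a5 = b2
byte 6: fe XOR 0e = f0
byte 7: f6 XOR 70 = 86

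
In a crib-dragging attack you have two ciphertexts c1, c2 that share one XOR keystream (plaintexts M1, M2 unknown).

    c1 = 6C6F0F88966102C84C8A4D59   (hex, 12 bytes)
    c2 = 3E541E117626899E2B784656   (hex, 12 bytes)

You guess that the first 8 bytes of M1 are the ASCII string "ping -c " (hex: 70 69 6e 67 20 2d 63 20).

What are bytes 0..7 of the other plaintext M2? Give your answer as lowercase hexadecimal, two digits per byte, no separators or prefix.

First, c1 ⊕ c2 = (M1 ⊕ K) ⊕ (M2 ⊕ K) = M1 ⊕ M2, so the key drops out. Then M2 = (M1 ⊕ M2) ⊕ M1 over the first 8 bytes.
byte 0: (6c ^ 3e) ^ 70 = 52 ^ 70 = 22
byte 1: (6f ^ 54) ^ 69 = 3b ^ 69 = 52
byte 2: (0f ^ 1e) ^ 6e = 11 ^ 6e = 7f
byte 3: (88 ^ 11) ^ 67 = 99 ^ 67 = fe
byte 4: (96 ^ 76) ^ 20 = e0 ^ 20 = c0
byte 5: (61 ^ 26) ^ 2d = 47 ^ 2d = 6a
byte 6: (02 ^ 89) ^ 63 = 8b ^ 63 = e8
byte 7: (c8 ^ 9e) ^ 20 = 56 ^ 20 = 76

22527ffec06ae876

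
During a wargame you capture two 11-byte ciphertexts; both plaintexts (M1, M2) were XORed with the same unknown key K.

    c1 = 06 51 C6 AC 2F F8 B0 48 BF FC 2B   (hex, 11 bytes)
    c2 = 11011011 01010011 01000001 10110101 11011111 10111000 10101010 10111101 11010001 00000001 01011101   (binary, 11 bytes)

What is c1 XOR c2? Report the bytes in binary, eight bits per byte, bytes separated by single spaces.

11011101 00000010 10000111 00011001 11110000 01000000 00011010 11110101 01101110 11111101 01110110

c1 ⊕ c2 = (M1 ⊕ K) ⊕ (M2 ⊕ K) = M1 ⊕ M2 — the shared key cancels under XOR.
byte 0:   6 ^ 219 = 221
byte 1:  81 ^  83 =   2
byte 2: 198 ^  65 = 135
byte 3: 172 ^ 181 =  25
byte 4:  47 ^ 223 = 240
byte 5: 248 ^ 184 =  64
byte 6: 176 ^ 170 =  26
byte 7:  72 ^ 189 = 245
byte 8: 191 ^ 209 = 110
byte 9: 252 ^   1 = 253
byte 10:  43 ^  93 = 118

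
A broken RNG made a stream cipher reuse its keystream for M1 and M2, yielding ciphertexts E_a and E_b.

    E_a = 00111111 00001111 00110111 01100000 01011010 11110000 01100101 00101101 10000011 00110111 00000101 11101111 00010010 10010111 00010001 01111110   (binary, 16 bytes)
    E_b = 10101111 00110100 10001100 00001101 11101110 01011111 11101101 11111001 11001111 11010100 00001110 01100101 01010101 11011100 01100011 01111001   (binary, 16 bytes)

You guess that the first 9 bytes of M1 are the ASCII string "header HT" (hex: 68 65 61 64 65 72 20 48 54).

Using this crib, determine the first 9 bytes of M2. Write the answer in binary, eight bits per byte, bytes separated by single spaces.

11111000 01011110 11011010 00001001 11010001 11011101 10101000 10011100 00011000

First, E_a ⊕ E_b = (M1 ⊕ K) ⊕ (M2 ⊕ K) = M1 ⊕ M2, so the key drops out. Then M2 = (M1 ⊕ M2) ⊕ M1 over the first 9 bytes.
byte 0: (3f xor af) xor 68 = 90 xor 68 = f8
byte 1: (0f xor 34) xor 65 = 3b xor 65 = 5e
byte 2: (37 xor 8c) xor 61 = bb xor 61 = da
byte 3: (60 xor 0d) xor 64 = 6d xor 64 = 09
byte 4: (5a xor ee) xor 65 = b4 xor 65 = d1
byte 5: (f0 xor 5f) xor 72 = af xor 72 = dd
byte 6: (65 xor ed) xor 20 = 88 xor 20 = a8
byte 7: (2d xor f9) xor 48 = d4 xor 48 = 9c
byte 8: (83 xor cf) xor 54 = 4c xor 54 = 18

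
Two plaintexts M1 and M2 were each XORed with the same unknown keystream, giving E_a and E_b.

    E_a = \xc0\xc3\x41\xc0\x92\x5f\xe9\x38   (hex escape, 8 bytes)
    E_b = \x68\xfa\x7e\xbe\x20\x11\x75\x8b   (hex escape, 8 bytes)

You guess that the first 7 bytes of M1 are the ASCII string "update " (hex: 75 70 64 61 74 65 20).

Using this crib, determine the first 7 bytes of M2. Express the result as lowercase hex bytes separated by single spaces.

dd 49 5b 1f c6 2b bc

First, E_a ⊕ E_b = (M1 ⊕ K) ⊕ (M2 ⊕ K) = M1 ⊕ M2, so the key drops out. Then M2 = (M1 ⊕ M2) ⊕ M1 over the first 7 bytes.
byte 0: (c0 xor 68) xor 75 = a8 xor 75 = dd
byte 1: (c3 xor fa) xor 70 = 39 xor 70 = 49
byte 2: (41 xor 7e) xor 64 = 3f xor 64 = 5b
byte 3: (c0 xor be) xor 61 = 7e xor 61 = 1f
byte 4: (92 xor 20) xor 74 = b2 xor 74 = c6
byte 5: (5f xor 11) xor 65 = 4e xor 65 = 2b
byte 6: (e9 xor 75) xor 20 = 9c xor 20 = bc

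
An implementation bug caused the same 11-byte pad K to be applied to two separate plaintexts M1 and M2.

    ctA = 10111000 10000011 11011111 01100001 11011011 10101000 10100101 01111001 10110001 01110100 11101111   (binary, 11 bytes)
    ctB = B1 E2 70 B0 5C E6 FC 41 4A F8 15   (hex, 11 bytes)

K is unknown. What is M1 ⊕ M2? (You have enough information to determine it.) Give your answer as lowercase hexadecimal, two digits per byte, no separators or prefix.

0961afd1874e5938fb8cfa

ctA ⊕ ctB = (M1 ⊕ K) ⊕ (M2 ⊕ K) = M1 ⊕ M2 — the shared key cancels under XOR.
byte 0: b8 XOR b1 = 09
byte 1: 83 XOR e2 = 61
byte 2: df XOR 70 = af
byte 3: 61 XOR b0 = d1
byte 4: db XOR 5c = 87
byte 5: a8 XOR e6 = 4e
byte 6: a5 XOR fc = 59
byte 7: 79 XOR 41 = 38
byte 8: b1 XOR 4a = fb
byte 9: 74 XOR f8 = 8c
byte 10: ef XOR 15 = fa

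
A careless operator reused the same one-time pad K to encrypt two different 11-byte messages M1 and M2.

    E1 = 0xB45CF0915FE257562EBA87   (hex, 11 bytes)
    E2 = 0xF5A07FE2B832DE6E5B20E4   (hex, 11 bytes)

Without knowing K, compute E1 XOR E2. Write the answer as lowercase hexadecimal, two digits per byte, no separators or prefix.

41fc8f73e7d08938759a63

E1 ⊕ E2 = (M1 ⊕ K) ⊕ (M2 ⊕ K) = M1 ⊕ M2 — the shared key cancels under XOR.
byte 0: b4 ⊕ f5 = 41
byte 1: 5c ⊕ a0 = fc
byte 2: f0 ⊕ 7f = 8f
byte 3: 91 ⊕ e2 = 73
byte 4: 5f ⊕ b8 = e7
byte 5: e2 ⊕ 32 = d0
byte 6: 57 ⊕ de = 89
byte 7: 56 ⊕ 6e = 38
byte 8: 2e ⊕ 5b = 75
byte 9: ba ⊕ 20 = 9a
byte 10: 87 ⊕ e4 = 63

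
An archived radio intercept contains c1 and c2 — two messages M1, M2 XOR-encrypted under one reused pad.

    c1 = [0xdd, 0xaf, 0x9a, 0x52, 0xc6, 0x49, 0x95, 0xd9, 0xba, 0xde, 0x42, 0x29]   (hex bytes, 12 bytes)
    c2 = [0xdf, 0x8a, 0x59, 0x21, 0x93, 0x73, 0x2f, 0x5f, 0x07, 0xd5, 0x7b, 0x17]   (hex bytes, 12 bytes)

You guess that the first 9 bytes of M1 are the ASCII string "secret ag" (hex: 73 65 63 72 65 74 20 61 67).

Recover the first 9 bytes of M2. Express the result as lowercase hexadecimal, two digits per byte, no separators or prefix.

First, c1 ⊕ c2 = (M1 ⊕ K) ⊕ (M2 ⊕ K) = M1 ⊕ M2, so the key drops out. Then M2 = (M1 ⊕ M2) ⊕ M1 over the first 9 bytes.
byte 0: (dd ^ df) ^ 73 = 02 ^ 73 = 71
byte 1: (af ^ 8a) ^ 65 = 25 ^ 65 = 40
byte 2: (9a ^ 59) ^ 63 = c3 ^ 63 = a0
byte 3: (52 ^ 21) ^ 72 = 73 ^ 72 = 01
byte 4: (c6 ^ 93) ^ 65 = 55 ^ 65 = 30
byte 5: (49 ^ 73) ^ 74 = 3a ^ 74 = 4e
byte 6: (95 ^ 2f) ^ 20 = ba ^ 20 = 9a
byte 7: (d9 ^ 5f) ^ 61 = 86 ^ 61 = e7
byte 8: (ba ^ 07) ^ 67 = bd ^ 67 = da

7140a001304e9ae7da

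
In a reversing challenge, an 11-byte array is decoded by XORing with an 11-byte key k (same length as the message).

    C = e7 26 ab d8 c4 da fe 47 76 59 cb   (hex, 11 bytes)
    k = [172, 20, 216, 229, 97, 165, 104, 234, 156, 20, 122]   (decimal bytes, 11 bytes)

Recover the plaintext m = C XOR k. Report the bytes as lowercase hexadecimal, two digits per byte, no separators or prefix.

4b32733da57f96adea4db1

e7 XOR ac = 4b
26 XOR 14 = 32
ab XOR d8 = 73
d8 XOR e5 = 3d
c4 XOR 61 = a5
da XOR a5 = 7f
fe XOR 68 = 96
47 XOR ea = ad
76 XOR 9c = ea
59 XOR 14 = 4d
cb XOR 7a = b1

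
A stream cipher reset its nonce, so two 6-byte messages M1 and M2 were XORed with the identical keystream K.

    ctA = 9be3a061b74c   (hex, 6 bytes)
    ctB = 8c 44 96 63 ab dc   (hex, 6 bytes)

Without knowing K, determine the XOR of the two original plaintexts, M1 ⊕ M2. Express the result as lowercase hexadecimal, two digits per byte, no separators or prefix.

ctA ⊕ ctB = (M1 ⊕ K) ⊕ (M2 ⊕ K) = M1 ⊕ M2 — the shared key cancels under XOR.
byte 0: 10011011 ^ 10001100 = 00010111
byte 1: 11100011 ^ 01000100 = 10100111
byte 2: 10100000 ^ 10010110 = 00110110
byte 3: 01100001 ^ 01100011 = 00000010
byte 4: 10110111 ^ 10101011 = 00011100
byte 5: 01001100 ^ 11011100 = 10010000

17a736021c90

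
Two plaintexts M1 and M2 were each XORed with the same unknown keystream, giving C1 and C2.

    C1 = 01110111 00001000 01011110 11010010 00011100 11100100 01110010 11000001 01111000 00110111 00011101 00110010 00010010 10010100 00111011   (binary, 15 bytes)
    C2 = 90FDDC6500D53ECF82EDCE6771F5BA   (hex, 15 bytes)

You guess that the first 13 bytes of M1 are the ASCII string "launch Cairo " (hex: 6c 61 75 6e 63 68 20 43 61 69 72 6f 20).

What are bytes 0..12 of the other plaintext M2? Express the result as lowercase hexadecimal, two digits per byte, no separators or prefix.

First, C1 ⊕ C2 = (M1 ⊕ K) ⊕ (M2 ⊕ K) = M1 ⊕ M2, so the key drops out. Then M2 = (M1 ⊕ M2) ⊕ M1 over the first 13 bytes.
byte 0: (77 ⊕ 90) ⊕ 6c = e7 ⊕ 6c = 8b
byte 1: (08 ⊕ fd) ⊕ 61 = f5 ⊕ 61 = 94
byte 2: (5e ⊕ dc) ⊕ 75 = 82 ⊕ 75 = f7
byte 3: (d2 ⊕ 65) ⊕ 6e = b7 ⊕ 6e = d9
byte 4: (1c ⊕ 00) ⊕ 63 = 1c ⊕ 63 = 7f
byte 5: (e4 ⊕ d5) ⊕ 68 = 31 ⊕ 68 = 59
byte 6: (72 ⊕ 3e) ⊕ 20 = 4c ⊕ 20 = 6c
byte 7: (c1 ⊕ cf) ⊕ 43 = 0e ⊕ 43 = 4d
byte 8: (78 ⊕ 82) ⊕ 61 = fa ⊕ 61 = 9b
byte 9: (37 ⊕ ed) ⊕ 69 = da ⊕ 69 = b3
byte 10: (1d ⊕ ce) ⊕ 72 = d3 ⊕ 72 = a1
byte 11: (32 ⊕ 67) ⊕ 6f = 55 ⊕ 6f = 3a
byte 12: (12 ⊕ 71) ⊕ 20 = 63 ⊕ 20 = 43

8b94f7d97f596c4d9bb3a13a43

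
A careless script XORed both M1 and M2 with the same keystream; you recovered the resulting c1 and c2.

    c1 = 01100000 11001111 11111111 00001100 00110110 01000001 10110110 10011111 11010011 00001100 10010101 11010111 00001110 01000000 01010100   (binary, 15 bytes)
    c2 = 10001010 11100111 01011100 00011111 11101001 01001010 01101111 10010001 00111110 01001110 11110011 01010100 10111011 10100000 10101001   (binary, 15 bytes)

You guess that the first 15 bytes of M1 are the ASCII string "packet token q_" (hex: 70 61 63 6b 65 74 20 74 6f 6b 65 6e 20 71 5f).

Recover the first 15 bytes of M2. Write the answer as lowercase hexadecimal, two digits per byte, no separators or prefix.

First, c1 ⊕ c2 = (M1 ⊕ K) ⊕ (M2 ⊕ K) = M1 ⊕ M2, so the key drops out. Then M2 = (M1 ⊕ M2) ⊕ M1 over the first 15 bytes.
byte 0: (60 XOR 8a) XOR 70 = ea XOR 70 = 9a
byte 1: (cf XOR e7) XOR 61 = 28 XOR 61 = 49
byte 2: (ff XOR 5c) XOR 63 = a3 XOR 63 = c0
byte 3: (0c XOR 1f) XOR 6b = 13 XOR 6b = 78
byte 4: (36 XOR e9) XOR 65 = df XOR 65 = ba
byte 5: (41 XOR 4a) XOR 74 = 0b XOR 74 = 7f
byte 6: (b6 XOR 6f) XOR 20 = d9 XOR 20 = f9
byte 7: (9f XOR 91) XOR 74 = 0e XOR 74 = 7a
byte 8: (d3 XOR 3e) XOR 6f = ed XOR 6f = 82
byte 9: (0c XOR 4e) XOR 6b = 42 XOR 6b = 29
byte 10: (95 XOR f3) XOR 65 = 66 XOR 65 = 03
byte 11: (d7 XOR 54) XOR 6e = 83 XOR 6e = ed
byte 12: (0e XOR bb) XOR 20 = b5 XOR 20 = 95
byte 13: (40 XOR a0) XOR 71 = e0 XOR 71 = 91
byte 14: (54 XOR a9) XOR 5f = fd XOR 5f = a2

9a49c078ba7ff97a822903ed9591a2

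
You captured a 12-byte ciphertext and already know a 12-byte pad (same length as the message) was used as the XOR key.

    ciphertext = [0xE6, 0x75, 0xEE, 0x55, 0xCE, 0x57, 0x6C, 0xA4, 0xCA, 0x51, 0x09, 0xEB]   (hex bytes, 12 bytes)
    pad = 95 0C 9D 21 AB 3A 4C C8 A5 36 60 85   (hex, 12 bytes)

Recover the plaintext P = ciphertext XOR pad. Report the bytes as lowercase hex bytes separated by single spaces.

73 79 73 74 65 6d 20 6c 6f 67 69 6e

230 ⊕ 149 = 115
117 ⊕  12 = 121
238 ⊕ 157 = 115
 85 ⊕  33 = 116
206 ⊕ 171 = 101
 87 ⊕  58 = 109
108 ⊕  76 =  32
164 ⊕ 200 = 108
202 ⊕ 165 = 111
 81 ⊕  54 = 103
  9 ⊕  96 = 105
235 ⊕ 133 = 110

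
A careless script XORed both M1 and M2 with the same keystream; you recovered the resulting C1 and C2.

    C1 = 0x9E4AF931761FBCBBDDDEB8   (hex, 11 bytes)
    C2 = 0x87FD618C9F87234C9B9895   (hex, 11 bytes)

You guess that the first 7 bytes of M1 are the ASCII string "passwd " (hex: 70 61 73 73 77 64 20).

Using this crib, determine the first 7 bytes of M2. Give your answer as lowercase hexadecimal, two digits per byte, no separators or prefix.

69d6ebce9efcbf

First, C1 ⊕ C2 = (M1 ⊕ K) ⊕ (M2 ⊕ K) = M1 ⊕ M2, so the key drops out. Then M2 = (M1 ⊕ M2) ⊕ M1 over the first 7 bytes.
byte 0: (9e ⊕ 87) ⊕ 70 = 19 ⊕ 70 = 69
byte 1: (4a ⊕ fd) ⊕ 61 = b7 ⊕ 61 = d6
byte 2: (f9 ⊕ 61) ⊕ 73 = 98 ⊕ 73 = eb
byte 3: (31 ⊕ 8c) ⊕ 73 = bd ⊕ 73 = ce
byte 4: (76 ⊕ 9f) ⊕ 77 = e9 ⊕ 77 = 9e
byte 5: (1f ⊕ 87) ⊕ 64 = 98 ⊕ 64 = fc
byte 6: (bc ⊕ 23) ⊕ 20 = 9f ⊕ 20 = bf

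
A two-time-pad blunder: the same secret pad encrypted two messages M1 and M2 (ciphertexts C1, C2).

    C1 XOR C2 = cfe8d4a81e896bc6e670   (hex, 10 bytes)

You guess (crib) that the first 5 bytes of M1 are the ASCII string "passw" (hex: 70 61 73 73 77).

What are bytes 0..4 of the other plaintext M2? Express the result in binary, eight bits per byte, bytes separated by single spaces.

10111111 10001001 10100111 11011011 01101001

Since C1 ⊕ C2 = M1 ⊕ M2, XORing with the guessed M1 bytes yields the corresponding M2 bytes: M2 = (C1 ⊕ C2) ⊕ M1.
byte 0: 207 ⊕ 112 = 191
byte 1: 232 ⊕  97 = 137
byte 2: 212 ⊕ 115 = 167
byte 3: 168 ⊕ 115 = 219
byte 4:  30 ⊕ 119 = 105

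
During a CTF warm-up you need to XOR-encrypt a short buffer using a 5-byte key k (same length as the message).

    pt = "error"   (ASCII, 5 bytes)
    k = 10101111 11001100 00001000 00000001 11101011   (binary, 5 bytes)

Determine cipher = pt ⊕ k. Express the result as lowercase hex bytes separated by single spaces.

ca be 7a 6e 99

XOR is its own inverse, so applying the key byte-wise gives the result directly.
byte 0: 65 XOR af = ca
byte 1: 72 XOR cc = be
byte 2: 72 XOR 08 = 7a
byte 3: 6f XOR 01 = 6e
byte 4: 72 XOR eb = 99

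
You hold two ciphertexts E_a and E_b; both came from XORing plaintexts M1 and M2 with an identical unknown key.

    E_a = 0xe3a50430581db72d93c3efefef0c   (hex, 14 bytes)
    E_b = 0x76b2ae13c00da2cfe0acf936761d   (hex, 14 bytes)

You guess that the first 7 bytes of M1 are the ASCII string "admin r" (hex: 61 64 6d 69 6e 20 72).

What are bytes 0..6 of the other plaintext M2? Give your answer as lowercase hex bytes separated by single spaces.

f4 73 c7 4a f6 30 67

First, E_a ⊕ E_b = (M1 ⊕ K) ⊕ (M2 ⊕ K) = M1 ⊕ M2, so the key drops out. Then M2 = (M1 ⊕ M2) ⊕ M1 over the first 7 bytes.
byte 0: (e3 ^ 76) ^ 61 = 95 ^ 61 = f4
byte 1: (a5 ^ b2) ^ 64 = 17 ^ 64 = 73
byte 2: (04 ^ ae) ^ 6d = aa ^ 6d = c7
byte 3: (30 ^ 13) ^ 69 = 23 ^ 69 = 4a
byte 4: (58 ^ c0) ^ 6e = 98 ^ 6e = f6
byte 5: (1d ^ 0d) ^ 20 = 10 ^ 20 = 30
byte 6: (b7 ^ a2) ^ 72 = 15 ^ 72 = 67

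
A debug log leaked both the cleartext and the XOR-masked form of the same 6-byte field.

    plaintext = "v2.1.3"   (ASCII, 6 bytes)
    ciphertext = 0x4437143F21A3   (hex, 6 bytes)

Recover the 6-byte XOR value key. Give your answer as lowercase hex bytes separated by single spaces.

32 05 3a 0e 0f 90

Since ciphertext = plaintext ⊕ key, XORing both sides with plaintext gives key = plaintext ⊕ ciphertext.
118 ⊕  68 =  50
 50 ⊕  55 =   5
 46 ⊕  20 =  58
 49 ⊕  63 =  14
 46 ⊕  33 =  15
 51 ⊕ 163 = 144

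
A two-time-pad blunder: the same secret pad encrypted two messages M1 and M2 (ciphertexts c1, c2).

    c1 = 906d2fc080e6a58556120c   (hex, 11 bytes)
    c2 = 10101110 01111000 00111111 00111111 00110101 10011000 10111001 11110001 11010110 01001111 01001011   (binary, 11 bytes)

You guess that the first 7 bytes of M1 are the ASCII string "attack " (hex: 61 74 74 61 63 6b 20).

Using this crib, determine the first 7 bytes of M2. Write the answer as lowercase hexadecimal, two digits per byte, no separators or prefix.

5f61649ed6153c

First, c1 ⊕ c2 = (M1 ⊕ K) ⊕ (M2 ⊕ K) = M1 ⊕ M2, so the key drops out. Then M2 = (M1 ⊕ M2) ⊕ M1 over the first 7 bytes.
byte 0: (90 ^ ae) ^ 61 = 3e ^ 61 = 5f
byte 1: (6d ^ 78) ^ 74 = 15 ^ 74 = 61
byte 2: (2f ^ 3f) ^ 74 = 10 ^ 74 = 64
byte 3: (c0 ^ 3f) ^ 61 = ff ^ 61 = 9e
byte 4: (80 ^ 35) ^ 63 = b5 ^ 63 = d6
byte 5: (e6 ^ 98) ^ 6b = 7e ^ 6b = 15
byte 6: (a5 ^ b9) ^ 20 = 1c ^ 20 = 3c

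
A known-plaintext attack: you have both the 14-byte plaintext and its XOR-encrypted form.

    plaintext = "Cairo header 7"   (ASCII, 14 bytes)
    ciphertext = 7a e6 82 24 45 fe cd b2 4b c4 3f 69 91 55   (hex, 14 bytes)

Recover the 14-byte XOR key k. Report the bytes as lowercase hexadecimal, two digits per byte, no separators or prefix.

3987eb562adea5d72aa05a1bb162

Since ciphertext = plaintext ⊕ k, XORing both sides with plaintext gives k = plaintext ⊕ ciphertext.
byte 0: 01000011 ^ 01111010 = 00111001
byte 1: 01100001 ^ 11100110 = 10000111
byte 2: 01101001 ^ 10000010 = 11101011
byte 3: 01110010 ^ 00100100 = 01010110
byte 4: 01101111 ^ 01000101 = 00101010
byte 5: 00100000 ^ 11111110 = 11011110
byte 6: 01101000 ^ 11001101 = 10100101
byte 7: 01100101 ^ 10110010 = 11010111
byte 8: 01100001 ^ 01001011 = 00101010
byte 9: 01100100 ^ 11000100 = 10100000
byte 10: 01100101 ^ 00111111 = 01011010
byte 11: 01110010 ^ 01101001 = 00011011
byte 12: 00100000 ^ 10010001 = 10110001
byte 13: 00110111 ^ 01010101 = 01100010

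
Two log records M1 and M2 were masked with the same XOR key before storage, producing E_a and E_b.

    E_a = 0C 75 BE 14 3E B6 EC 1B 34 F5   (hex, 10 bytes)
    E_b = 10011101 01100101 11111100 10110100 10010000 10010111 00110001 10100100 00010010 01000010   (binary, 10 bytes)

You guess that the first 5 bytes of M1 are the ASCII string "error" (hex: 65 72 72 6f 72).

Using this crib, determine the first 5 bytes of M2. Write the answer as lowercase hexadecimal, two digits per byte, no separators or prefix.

f46230cfdc

First, E_a ⊕ E_b = (M1 ⊕ K) ⊕ (M2 ⊕ K) = M1 ⊕ M2, so the key drops out. Then M2 = (M1 ⊕ M2) ⊕ M1 over the first 5 bytes.
byte 0: (0c ^ 9d) ^ 65 = 91 ^ 65 = f4
byte 1: (75 ^ 65) ^ 72 = 10 ^ 72 = 62
byte 2: (be ^ fc) ^ 72 = 42 ^ 72 = 30
byte 3: (14 ^ b4) ^ 6f = a0 ^ 6f = cf
byte 4: (3e ^ 90) ^ 72 = ae ^ 72 = dc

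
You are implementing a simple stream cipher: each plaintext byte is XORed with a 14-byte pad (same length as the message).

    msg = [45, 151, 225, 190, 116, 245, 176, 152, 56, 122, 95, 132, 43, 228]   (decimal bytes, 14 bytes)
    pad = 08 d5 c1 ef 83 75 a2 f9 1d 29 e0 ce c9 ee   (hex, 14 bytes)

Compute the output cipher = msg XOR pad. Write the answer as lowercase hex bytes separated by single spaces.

XOR is its own inverse, so applying the key byte-wise gives the result directly.
2d ⊕ 08 = 25
97 ⊕ d5 = 42
e1 ⊕ c1 = 20
be ⊕ ef = 51
74 ⊕ 83 = f7
f5 ⊕ 75 = 80
b0 ⊕ a2 = 12
98 ⊕ f9 = 61
38 ⊕ 1d = 25
7a ⊕ 29 = 53
5f ⊕ e0 = bf
84 ⊕ ce = 4a
2b ⊕ c9 = e2
e4 ⊕ ee = 0a

25 42 20 51 f7 80 12 61 25 53 bf 4a e2 0a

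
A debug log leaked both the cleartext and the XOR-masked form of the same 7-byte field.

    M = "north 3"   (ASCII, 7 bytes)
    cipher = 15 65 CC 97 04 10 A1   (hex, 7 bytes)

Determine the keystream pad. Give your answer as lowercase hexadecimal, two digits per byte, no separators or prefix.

Since cipher = M ⊕ pad, XORing both sides with M gives pad = M ⊕ cipher.
01101110 ^ 00010101 = 01111011
01101111 ^ 01100101 = 00001010
01110010 ^ 11001100 = 10111110
01110100 ^ 10010111 = 11100011
01101000 ^ 00000100 = 01101100
00100000 ^ 00010000 = 00110000
00110011 ^ 10100001 = 10010010

7b0abee36c3092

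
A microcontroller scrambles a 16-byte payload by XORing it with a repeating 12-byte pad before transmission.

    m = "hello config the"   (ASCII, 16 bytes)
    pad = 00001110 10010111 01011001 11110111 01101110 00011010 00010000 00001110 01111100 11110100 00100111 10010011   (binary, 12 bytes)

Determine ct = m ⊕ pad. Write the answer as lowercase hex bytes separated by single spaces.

The 12-byte key repeats, so the effective keystream is 0e 97 59 f7 6e 1a 10 0e 7c f4 27 93 0e 97 59 f7.
byte 0: 68 xor 0e = 66
byte 1: 65 xor 97 = f2
byte 2: 6c xor 59 = 35
byte 3: 6c xor f7 = 9b
byte 4: 6f xor 6e = 01
byte 5: 20 xor 1a = 3a
byte 6: 63 xor 10 = 73
byte 7: 6f xor 0e = 61
byte 8: 6e xor 7c = 12
byte 9: 66 xor f4 = 92
byte 10: 69 xor 27 = 4e
byte 11: 67 xor 93 = f4
byte 12: 20 xor 0e = 2e
byte 13: 74 xor 97 = e3
byte 14: 68 xor 59 = 31
byte 15: 65 xor f7 = 92

66 f2 35 9b 01 3a 73 61 12 92 4e f4 2e e3 31 92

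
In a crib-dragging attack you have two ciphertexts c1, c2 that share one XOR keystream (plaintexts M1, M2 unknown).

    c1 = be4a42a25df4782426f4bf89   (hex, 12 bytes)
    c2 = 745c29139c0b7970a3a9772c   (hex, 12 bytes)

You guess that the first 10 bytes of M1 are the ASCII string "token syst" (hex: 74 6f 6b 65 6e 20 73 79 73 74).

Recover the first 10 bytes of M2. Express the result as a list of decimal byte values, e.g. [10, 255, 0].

First, c1 ⊕ c2 = (M1 ⊕ K) ⊕ (M2 ⊕ K) = M1 ⊕ M2, so the key drops out. Then M2 = (M1 ⊕ M2) ⊕ M1 over the first 10 bytes.
byte 0: (be ^ 74) ^ 74 = ca ^ 74 = be
byte 1: (4a ^ 5c) ^ 6f = 16 ^ 6f = 79
byte 2: (42 ^ 29) ^ 6b = 6b ^ 6b = 00
byte 3: (a2 ^ 13) ^ 65 = b1 ^ 65 = d4
byte 4: (5d ^ 9c) ^ 6e = c1 ^ 6e = af
byte 5: (f4 ^ 0b) ^ 20 = ff ^ 20 = df
byte 6: (78 ^ 79) ^ 73 = 01 ^ 73 = 72
byte 7: (24 ^ 70) ^ 79 = 54 ^ 79 = 2d
byte 8: (26 ^ a3) ^ 73 = 85 ^ 73 = f6
byte 9: (f4 ^ a9) ^ 74 = 5d ^ 74 = 29

[190, 121, 0, 212, 175, 223, 114, 45, 246, 41]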